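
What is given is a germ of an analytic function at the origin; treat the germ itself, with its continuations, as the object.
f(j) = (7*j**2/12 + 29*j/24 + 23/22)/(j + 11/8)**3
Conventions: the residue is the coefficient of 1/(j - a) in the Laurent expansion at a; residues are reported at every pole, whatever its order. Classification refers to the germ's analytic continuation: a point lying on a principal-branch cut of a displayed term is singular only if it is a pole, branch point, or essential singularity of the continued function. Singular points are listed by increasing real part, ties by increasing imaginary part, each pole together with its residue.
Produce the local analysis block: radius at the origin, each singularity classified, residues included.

Denominator factor (j + 11/8)^3: pole of order 3 at -11/8, modulus 11/8.
The radius of convergence is the smallest modulus among the singular points: 11/8.
At the order-3 pole -11/8 set g(j) = (j - (-11/8))^3*f(j) = 7*j**2/12 + 29*j/24 + 23/22.
Order-3 pole: residue = g''(a)/2; g''(-11/8) = 7/6, so the residue is 7/12.

Radius of convergence at 0: 11/8.
At -11/8: a pole of order 3; residue 7/12.


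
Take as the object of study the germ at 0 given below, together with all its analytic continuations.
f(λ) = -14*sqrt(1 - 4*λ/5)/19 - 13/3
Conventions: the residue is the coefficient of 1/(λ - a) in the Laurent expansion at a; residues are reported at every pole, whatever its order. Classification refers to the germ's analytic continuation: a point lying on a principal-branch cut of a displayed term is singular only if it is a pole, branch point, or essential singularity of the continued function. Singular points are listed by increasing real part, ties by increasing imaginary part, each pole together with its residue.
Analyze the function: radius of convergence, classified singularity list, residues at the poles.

Branch term (-14/19)*sqrt(1 - λ/(5/4)): its argument vanishes at λ = 5/4, a square-root branch point, modulus 5/4.
The radius of convergence is the smallest modulus among the singular points: 5/4.

Radius of convergence at 0: 5/4.
At 5/4: an algebraic (square-root) branch point.


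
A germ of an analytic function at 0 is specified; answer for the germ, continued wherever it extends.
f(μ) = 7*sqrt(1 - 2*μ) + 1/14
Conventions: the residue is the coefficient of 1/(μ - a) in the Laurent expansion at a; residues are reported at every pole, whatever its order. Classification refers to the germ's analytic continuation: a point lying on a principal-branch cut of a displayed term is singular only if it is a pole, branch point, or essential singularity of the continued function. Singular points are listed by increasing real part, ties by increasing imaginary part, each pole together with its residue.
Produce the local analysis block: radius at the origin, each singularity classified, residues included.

Branch term (7)*sqrt(1 - μ/(1/2)): its argument vanishes at μ = 1/2, a square-root branch point, modulus 1/2.
The radius of convergence is the smallest modulus among the singular points: 1/2.

Radius of convergence at 0: 1/2.
At 1/2: an algebraic (square-root) branch point.


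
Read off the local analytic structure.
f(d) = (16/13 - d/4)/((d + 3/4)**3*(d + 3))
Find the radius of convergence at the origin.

Denominator factor (d + 3/4)^3: pole of order 3 at -3/4, modulus 3/4.
Denominator factor (d + 3): pole of order 1 at -3, modulus 3.
The radius of convergence is the smallest modulus among the singular points: 3/4.

The radius of convergence is 3/4.


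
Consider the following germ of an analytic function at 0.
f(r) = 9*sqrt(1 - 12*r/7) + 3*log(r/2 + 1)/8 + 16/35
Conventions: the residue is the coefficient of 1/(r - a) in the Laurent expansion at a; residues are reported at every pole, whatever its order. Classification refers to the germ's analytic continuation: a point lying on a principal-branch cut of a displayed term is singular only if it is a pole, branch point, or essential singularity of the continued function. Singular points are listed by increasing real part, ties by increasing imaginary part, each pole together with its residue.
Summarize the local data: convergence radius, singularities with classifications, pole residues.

Radius of convergence at 0: 7/12.
At -2: a logarithmic branch point.
At 7/12: an algebraic (square-root) branch point.

Branch term (3/8)*log(1 - r/(-2)): its argument vanishes at r = -2, a logarithmic branch point, modulus 2.
Branch term (9)*sqrt(1 - r/(7/12)): its argument vanishes at r = 7/12, a square-root branch point, modulus 7/12.
The radius of convergence is the smallest modulus among the singular points: 7/12.
List the singular points by increasing real part (a conjugate pair: the negative imaginary part first).


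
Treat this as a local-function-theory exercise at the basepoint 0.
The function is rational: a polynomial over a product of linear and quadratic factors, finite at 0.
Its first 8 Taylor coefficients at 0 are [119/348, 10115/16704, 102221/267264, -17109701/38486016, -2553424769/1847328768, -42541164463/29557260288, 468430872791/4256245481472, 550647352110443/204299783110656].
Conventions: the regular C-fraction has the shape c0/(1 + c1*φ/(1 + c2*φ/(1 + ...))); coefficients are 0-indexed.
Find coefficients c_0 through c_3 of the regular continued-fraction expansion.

The regular C-fraction coefficients are [119/348, -85/48, 581/510, -42103/42330].

Taylor coefficients (read off): a_0 = 119/348, a_1 = 10115/16704, a_2 = 102221/267264, a_3 = -17109701/38486016.
c0 = a_0 = 119/348. Peel one level at a time: if S = 1 + c*φ/S' with S'(0) = 1, then c is the φ-coefficient of S and S' = c*φ/(S - 1).
S_1 = c0/f = 1 + (-85/48)*φ + (581/288)*φ^2 + ...; c1 = -85/48.
S_2 = c1*φ/(S_1 - 1) = 1 + (581/510)*φ + (294721/260100)*φ^2 + ...; c2 = 581/510.
S_3 = c2*φ/(S_2 - 1) = 1 + (-42103/42330)*φ + ...; c3 = -42103/42330.


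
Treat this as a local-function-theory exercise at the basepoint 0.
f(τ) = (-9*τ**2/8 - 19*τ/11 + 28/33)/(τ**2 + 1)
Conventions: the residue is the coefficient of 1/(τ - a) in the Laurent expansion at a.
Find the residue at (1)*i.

The factor τ**2 + 1 splits as (τ - a)(τ - a') with a = (1)*i, a' = -(1)*i. At the order-1 pole a set g(τ) = (τ - a)*f(τ) = [-9*τ**2/8 - 19*τ/11 + 28/33] / (τ - a').
Simple pole: residue = g(a) at a = (1)*i, which is (-19/22) - (521/528)*i.

The residue is (-19/22) - (521/528)*i.


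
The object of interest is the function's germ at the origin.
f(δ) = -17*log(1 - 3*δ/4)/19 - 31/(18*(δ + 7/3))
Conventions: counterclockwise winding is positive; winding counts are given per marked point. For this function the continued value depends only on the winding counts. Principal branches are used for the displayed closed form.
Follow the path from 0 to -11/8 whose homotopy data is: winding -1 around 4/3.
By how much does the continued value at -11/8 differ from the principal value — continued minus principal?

Continued minus principal equals (34/19)*pi*i.

The rational part is single-valued and drops out of the difference; each branch term changes only by its own monodromy.
(-17/19)*log(1 - δ/(4/3)): each positive loop around 4/3 adds 2*pi*i to the log, so winding -1 contributes (-17/19)*(-1)*2*pi*i = (34/19)*pi*i.
Summing the contributions at δ = -11/8 gives (34/19)*pi*i.


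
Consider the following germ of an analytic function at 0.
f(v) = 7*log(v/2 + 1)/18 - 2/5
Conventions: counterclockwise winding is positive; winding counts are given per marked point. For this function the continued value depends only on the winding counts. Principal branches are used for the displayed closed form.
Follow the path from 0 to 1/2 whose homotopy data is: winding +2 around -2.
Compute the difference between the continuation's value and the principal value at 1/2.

The rational part is single-valued and drops out of the difference; each branch term changes only by its own monodromy.
(7/18)*log(1 - v/(-2)): each positive loop around -2 adds 2*pi*i to the log, so winding +2 contributes (7/18)*(2)*2*pi*i = (14/9)*pi*i.
Summing the contributions at v = 1/2 gives (14/9)*pi*i.

Continued minus principal equals (14/9)*pi*i.


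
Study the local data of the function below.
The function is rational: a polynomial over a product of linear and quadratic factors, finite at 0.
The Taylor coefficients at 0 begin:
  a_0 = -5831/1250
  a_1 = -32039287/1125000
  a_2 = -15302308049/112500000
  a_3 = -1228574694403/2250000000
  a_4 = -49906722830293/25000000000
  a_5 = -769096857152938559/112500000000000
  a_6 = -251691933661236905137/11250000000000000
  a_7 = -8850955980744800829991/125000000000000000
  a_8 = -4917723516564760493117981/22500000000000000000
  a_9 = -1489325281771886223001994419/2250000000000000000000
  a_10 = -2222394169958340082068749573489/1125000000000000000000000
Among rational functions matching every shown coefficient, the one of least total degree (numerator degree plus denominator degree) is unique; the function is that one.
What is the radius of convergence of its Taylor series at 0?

No rational of total degree below 9 reproduces all 11 coefficients; solving the [1/8] Pade equations on them gives f(λ) = (26*λ/9 - 34/5)/((λ**2 + 9*λ/10 - 5/7)**3*(λ**2 + 11*λ - 4)), whose expansion matches every shown term.
Denominator factor (λ**2 + 9*λ/10 - 5/7)^3: discriminant 2567/700, real irrational roots -9/20 + (1/140)*sqrt(17969) and -9/20 - (1/140)*sqrt(17969); poles of order 3, moduli -9/20 + (1/140)*sqrt(17969) and 9/20 + (1/140)*sqrt(17969).
Denominator factor (λ**2 + 11*λ - 4): discriminant 137, real irrational roots -11/2 + (1/2)*sqrt(137) and -11/2 - (1/2)*sqrt(137); poles of order 1, moduli -11/2 + (1/2)*sqrt(137) and 11/2 + (1/2)*sqrt(137).
The radius of convergence is the smallest modulus among the singular points: -11/2 + (1/2)*sqrt(137).

The radius of convergence is -11/2 + (1/2)*sqrt(137).


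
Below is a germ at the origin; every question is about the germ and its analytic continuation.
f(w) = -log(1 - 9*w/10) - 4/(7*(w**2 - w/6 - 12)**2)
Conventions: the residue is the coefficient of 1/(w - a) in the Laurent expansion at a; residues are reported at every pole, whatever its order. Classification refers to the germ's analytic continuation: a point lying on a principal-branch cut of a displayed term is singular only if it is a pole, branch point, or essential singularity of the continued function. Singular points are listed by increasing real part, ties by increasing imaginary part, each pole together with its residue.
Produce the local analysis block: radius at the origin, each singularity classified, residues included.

Radius of convergence at 0: 10/9.
At 1/12 - (1/12)*sqrt(1729): a pole of order 2; residue -(1728/20926087)*sqrt(1729).
At 10/9: a logarithmic branch point.
At 1/12 + (1/12)*sqrt(1729): a pole of order 2; residue (1728/20926087)*sqrt(1729).

Denominator factor (w**2 - w/6 - 12)^2: discriminant 1729/36, real irrational roots 1/12 + (1/12)*sqrt(1729) and 1/12 - (1/12)*sqrt(1729); poles of order 2, moduli 1/12 + (1/12)*sqrt(1729) and -1/12 + (1/12)*sqrt(1729).
Branch term (-1)*log(1 - w/(10/9)): its argument vanishes at w = 10/9, a logarithmic branch point, modulus 10/9.
The radius of convergence is the smallest modulus among the singular points: 10/9.
The branch term is analytic at 1/12 - (1/12)*sqrt(1729) and contributes nothing to the residue; only the rational part matters.
The factor w**2 - w/6 - 12 splits as (w - a)(w - a') with a = 1/12 - (1/12)*sqrt(1729), a' = 1/12 + (1/12)*sqrt(1729). At the order-2 pole a set g(w) = (w - a)^2*(rational part) = [-4/7] / (w - a')^2.
Order-2 pole: residue = g'(a); g'(1/12 - (1/12)*sqrt(1729)) = -(1728/20926087)*sqrt(1729), so the residue is -(1728/20926087)*sqrt(1729).
The branch term is analytic at 1/12 + (1/12)*sqrt(1729) and contributes nothing to the residue; only the rational part matters.
The factor w**2 - w/6 - 12 splits as (w - a)(w - a') with a = 1/12 + (1/12)*sqrt(1729), a' = 1/12 - (1/12)*sqrt(1729). At the order-2 pole a set g(w) = (w - a)^2*(rational part) = [-4/7] / (w - a')^2.
Order-2 pole: residue = g'(a); g'(1/12 + (1/12)*sqrt(1729)) = (1728/20926087)*sqrt(1729), so the residue is (1728/20926087)*sqrt(1729).
List the singular points by increasing real part (a conjugate pair: the negative imaginary part first).


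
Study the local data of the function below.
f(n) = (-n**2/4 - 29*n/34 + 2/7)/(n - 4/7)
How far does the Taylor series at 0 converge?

The radius of convergence is 4/7.

Denominator factor (n - 4/7): pole of order 1 at 4/7, modulus 4/7.
The radius of convergence is the smallest modulus among the singular points: 4/7.


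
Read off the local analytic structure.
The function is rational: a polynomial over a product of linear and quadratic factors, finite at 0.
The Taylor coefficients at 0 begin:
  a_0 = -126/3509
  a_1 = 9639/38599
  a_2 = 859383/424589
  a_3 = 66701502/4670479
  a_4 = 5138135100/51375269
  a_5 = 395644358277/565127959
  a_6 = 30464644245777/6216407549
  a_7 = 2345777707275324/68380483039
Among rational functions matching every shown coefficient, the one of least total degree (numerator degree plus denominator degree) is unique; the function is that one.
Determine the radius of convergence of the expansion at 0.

The radius of convergence is 1/7.

No rational of total degree below 4 reproduces all 8 coefficients; solving the [1/3] Pade equations on them gives f(v) = (2/29 - v)/((v - 11/3)**2*(v - 1/7)), whose expansion matches every shown term.
Denominator factor (v - 11/3)^2: pole of order 2 at 11/3, modulus 11/3.
Denominator factor (v - 1/7): pole of order 1 at 1/7, modulus 1/7.
The radius of convergence is the smallest modulus among the singular points: 1/7.


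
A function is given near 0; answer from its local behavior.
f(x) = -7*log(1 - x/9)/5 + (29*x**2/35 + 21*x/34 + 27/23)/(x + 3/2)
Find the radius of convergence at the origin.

The radius of convergence is 3/2.

Denominator factor (x + 3/2): pole of order 1 at -3/2, modulus 3/2.
Branch term (-7/5)*log(1 - x/(9)): its argument vanishes at x = 9, a logarithmic branch point, modulus 9.
The radius of convergence is the smallest modulus among the singular points: 3/2.


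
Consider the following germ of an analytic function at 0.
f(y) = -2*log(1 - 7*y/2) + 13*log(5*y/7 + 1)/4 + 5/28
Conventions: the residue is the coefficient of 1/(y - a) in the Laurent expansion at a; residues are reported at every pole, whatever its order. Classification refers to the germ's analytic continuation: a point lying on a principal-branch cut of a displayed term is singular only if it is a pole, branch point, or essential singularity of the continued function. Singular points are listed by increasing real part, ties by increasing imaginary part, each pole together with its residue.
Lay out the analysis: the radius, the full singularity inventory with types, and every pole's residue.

Branch term (13/4)*log(1 - y/(-7/5)): its argument vanishes at y = -7/5, a logarithmic branch point, modulus 7/5.
Branch term (-2)*log(1 - y/(2/7)): its argument vanishes at y = 2/7, a logarithmic branch point, modulus 2/7.
The radius of convergence is the smallest modulus among the singular points: 2/7.
List the singular points by increasing real part (a conjugate pair: the negative imaginary part first).

Radius of convergence at 0: 2/7.
At -7/5: a logarithmic branch point.
At 2/7: a logarithmic branch point.


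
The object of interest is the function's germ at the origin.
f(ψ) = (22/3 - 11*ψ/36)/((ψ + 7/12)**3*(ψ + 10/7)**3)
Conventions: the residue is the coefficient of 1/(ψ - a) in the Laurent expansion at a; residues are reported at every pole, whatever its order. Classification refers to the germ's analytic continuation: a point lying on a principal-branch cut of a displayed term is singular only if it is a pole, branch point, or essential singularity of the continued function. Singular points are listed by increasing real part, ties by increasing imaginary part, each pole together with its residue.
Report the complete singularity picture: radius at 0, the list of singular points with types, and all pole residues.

Radius of convergence at 0: 7/12.
At -10/7: a pole of order 3; residue -191726111808/1804229351.
At -7/12: a pole of order 3; residue 191726111808/1804229351.

Denominator factor (ψ + 10/7)^3: pole of order 3 at -10/7, modulus 10/7.
Denominator factor (ψ + 7/12)^3: pole of order 3 at -7/12, modulus 7/12.
The radius of convergence is the smallest modulus among the singular points: 7/12.
At the order-3 pole -10/7 set g(ψ) = (ψ - (-10/7))^3*f(ψ) = (22/3 - 11*ψ/36)/(ψ + 7/12)**3.
Order-3 pole: residue = g''(a)/2; g''(-10/7) = -383452223616/1804229351, so the residue is -191726111808/1804229351.
At the order-3 pole -7/12 set g(ψ) = (ψ - (-7/12))^3*f(ψ) = (22/3 - 11*ψ/36)/(ψ + 10/7)**3.
Order-3 pole: residue = g''(a)/2; g''(-7/12) = 383452223616/1804229351, so the residue is 191726111808/1804229351.
List the singular points by increasing real part (a conjugate pair: the negative imaginary part first).


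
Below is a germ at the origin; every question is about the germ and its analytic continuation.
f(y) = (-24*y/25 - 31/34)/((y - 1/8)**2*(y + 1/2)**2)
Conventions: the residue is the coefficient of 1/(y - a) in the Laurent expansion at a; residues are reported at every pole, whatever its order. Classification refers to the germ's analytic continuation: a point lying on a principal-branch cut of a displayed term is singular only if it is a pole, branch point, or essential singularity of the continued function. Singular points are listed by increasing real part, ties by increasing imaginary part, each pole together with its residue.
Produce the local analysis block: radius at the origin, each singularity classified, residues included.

Radius of convergence at 0: 1/8.
At -1/2: a pole of order 2; residue -318464/53125.
At 1/8: a pole of order 2; residue 318464/53125.

Denominator factor (y - 1/8)^2: pole of order 2 at 1/8, modulus 1/8.
Denominator factor (y + 1/2)^2: pole of order 2 at -1/2, modulus 1/2.
The radius of convergence is the smallest modulus among the singular points: 1/8.
At the order-2 pole -1/2 set g(y) = (y - (-1/2))^2*f(y) = (-24*y/25 - 31/34)/(y - 1/8)**2.
Order-2 pole: residue = g'(a); g'(-1/2) = -318464/53125, so the residue is -318464/53125.
At the order-2 pole 1/8 set g(y) = (y - (1/8))^2*f(y) = (-24*y/25 - 31/34)/(y + 1/2)**2.
Order-2 pole: residue = g'(a); g'(1/8) = 318464/53125, so the residue is 318464/53125.
List the singular points by increasing real part (a conjugate pair: the negative imaginary part first).


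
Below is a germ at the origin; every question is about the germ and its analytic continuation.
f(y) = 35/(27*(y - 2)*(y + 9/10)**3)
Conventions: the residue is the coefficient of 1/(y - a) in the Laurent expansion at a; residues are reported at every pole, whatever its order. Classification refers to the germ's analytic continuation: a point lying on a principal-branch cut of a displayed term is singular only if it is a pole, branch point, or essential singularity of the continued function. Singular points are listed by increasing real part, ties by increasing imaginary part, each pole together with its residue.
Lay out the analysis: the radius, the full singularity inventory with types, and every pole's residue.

Radius of convergence at 0: 9/10.
At -9/10: a pole of order 3; residue -35000/658503.
At 2: a pole of order 1; residue 35000/658503.

Denominator factor (y + 9/10)^3: pole of order 3 at -9/10, modulus 9/10.
Denominator factor (y - 2): pole of order 1 at 2, modulus 2.
The radius of convergence is the smallest modulus among the singular points: 9/10.
At the order-3 pole -9/10 set g(y) = (y - (-9/10))^3*f(y) = 35/(27*(y - 2)).
Order-3 pole: residue = g''(a)/2; g''(-9/10) = -70000/658503, so the residue is -35000/658503.
At the order-1 pole 2 set g(y) = (y - (2))*f(y) = 35/(27*(y + 9/10)**3).
Simple pole: residue = g(a) at a = 2, which is 35000/658503.
List the singular points by increasing real part (a conjugate pair: the negative imaginary part first).


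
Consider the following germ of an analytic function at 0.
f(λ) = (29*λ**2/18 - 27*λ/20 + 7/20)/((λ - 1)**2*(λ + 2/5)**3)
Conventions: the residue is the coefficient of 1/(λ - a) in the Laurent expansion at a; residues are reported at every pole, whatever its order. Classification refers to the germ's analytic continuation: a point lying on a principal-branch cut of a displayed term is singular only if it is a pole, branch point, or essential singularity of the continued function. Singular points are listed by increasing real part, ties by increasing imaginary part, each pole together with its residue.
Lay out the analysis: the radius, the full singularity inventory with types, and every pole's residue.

Denominator factor (λ - 1)^2: pole of order 2 at 1, modulus 1.
Denominator factor (λ + 2/5)^3: pole of order 3 at -2/5, modulus 2/5.
The radius of convergence is the smallest modulus among the singular points: 2/5.
At the order-3 pole -2/5 set g(λ) = (λ - (-2/5))^3*f(λ) = (29*λ**2/18 - 27*λ/20 + 7/20)/(λ - 1)**2.
Order-3 pole: residue = g''(a)/2; g''(-2/5) = -17725/43218, so the residue is -17725/86436.
At the order-2 pole 1 set g(λ) = (λ - (1))^2*f(λ) = (29*λ**2/18 - 27*λ/20 + 7/20)/(λ + 2/5)**3.
Order-2 pole: residue = g'(a); g'(1) = 17725/86436, so the residue is 17725/86436.
List the singular points by increasing real part (a conjugate pair: the negative imaginary part first).

Radius of convergence at 0: 2/5.
At -2/5: a pole of order 3; residue -17725/86436.
At 1: a pole of order 2; residue 17725/86436.


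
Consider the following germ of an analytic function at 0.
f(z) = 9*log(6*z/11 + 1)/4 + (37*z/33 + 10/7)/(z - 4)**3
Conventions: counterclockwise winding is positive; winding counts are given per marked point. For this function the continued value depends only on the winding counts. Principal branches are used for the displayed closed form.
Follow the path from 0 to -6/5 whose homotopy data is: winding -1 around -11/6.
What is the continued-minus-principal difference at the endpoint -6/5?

The rational part is single-valued and drops out of the difference; each branch term changes only by its own monodromy.
(9/4)*log(1 - z/(-11/6)): each positive loop around -11/6 adds 2*pi*i to the log, so winding -1 contributes (9/4)*(-1)*2*pi*i = -(9/2)*pi*i.
Summing the contributions at z = -6/5 gives -(9/2)*pi*i.

Continued minus principal equals -(9/2)*pi*i.


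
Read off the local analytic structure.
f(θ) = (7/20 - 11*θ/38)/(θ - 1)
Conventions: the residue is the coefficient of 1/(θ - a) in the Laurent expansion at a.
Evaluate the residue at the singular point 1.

The residue is 23/380.

At the order-1 pole 1 set g(θ) = (θ - (1))*f(θ) = 7/20 - 11*θ/38.
Simple pole: residue = g(a) at a = 1, which is 23/380.


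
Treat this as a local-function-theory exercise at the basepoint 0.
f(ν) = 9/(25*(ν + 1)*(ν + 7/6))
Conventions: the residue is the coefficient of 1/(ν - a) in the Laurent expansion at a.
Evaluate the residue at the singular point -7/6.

At the order-1 pole -7/6 set g(ν) = (ν - (-7/6))*f(ν) = 9/(25*(ν + 1)).
Simple pole: residue = g(a) at a = -7/6, which is -54/25.

The residue is -54/25.


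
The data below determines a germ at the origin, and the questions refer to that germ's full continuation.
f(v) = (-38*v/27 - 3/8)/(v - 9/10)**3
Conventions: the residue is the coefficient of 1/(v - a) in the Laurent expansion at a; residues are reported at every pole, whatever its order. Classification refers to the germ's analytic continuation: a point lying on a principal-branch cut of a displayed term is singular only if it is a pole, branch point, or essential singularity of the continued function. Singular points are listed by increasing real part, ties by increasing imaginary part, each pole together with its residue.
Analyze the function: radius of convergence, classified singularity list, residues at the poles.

Denominator factor (v - 9/10)^3: pole of order 3 at 9/10, modulus 9/10.
The radius of convergence is the smallest modulus among the singular points: 9/10.
At the order-3 pole 9/10 set g(v) = (v - (9/10))^3*f(v) = -38*v/27 - 3/8.
Order-3 pole: residue = g''(a)/2; g''(9/10) = 0, so the residue is 0.

Radius of convergence at 0: 9/10.
At 9/10: a pole of order 3; residue 0.


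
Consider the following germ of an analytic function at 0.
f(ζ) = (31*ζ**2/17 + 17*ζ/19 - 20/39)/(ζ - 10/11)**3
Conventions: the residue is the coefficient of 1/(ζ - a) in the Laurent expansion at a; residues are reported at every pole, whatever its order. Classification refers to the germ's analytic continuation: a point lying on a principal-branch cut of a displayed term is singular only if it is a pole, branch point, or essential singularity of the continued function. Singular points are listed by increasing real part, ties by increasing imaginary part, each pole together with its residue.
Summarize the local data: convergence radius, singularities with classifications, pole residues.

Radius of convergence at 0: 10/11.
At 10/11: a pole of order 3; residue 31/17.

Denominator factor (ζ - 10/11)^3: pole of order 3 at 10/11, modulus 10/11.
The radius of convergence is the smallest modulus among the singular points: 10/11.
At the order-3 pole 10/11 set g(ζ) = (ζ - (10/11))^3*f(ζ) = 31*ζ**2/17 + 17*ζ/19 - 20/39.
Order-3 pole: residue = g''(a)/2; g''(10/11) = 62/17, so the residue is 31/17.


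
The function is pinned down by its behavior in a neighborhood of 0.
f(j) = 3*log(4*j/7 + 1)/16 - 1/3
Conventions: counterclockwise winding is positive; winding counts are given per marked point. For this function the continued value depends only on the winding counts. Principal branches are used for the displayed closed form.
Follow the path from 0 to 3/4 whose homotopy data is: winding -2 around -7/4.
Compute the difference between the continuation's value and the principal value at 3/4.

The rational part is single-valued and drops out of the difference; each branch term changes only by its own monodromy.
(3/16)*log(1 - j/(-7/4)): each positive loop around -7/4 adds 2*pi*i to the log, so winding -2 contributes (3/16)*(-2)*2*pi*i = -(3/4)*pi*i.
Summing the contributions at j = 3/4 gives -(3/4)*pi*i.

Continued minus principal equals -(3/4)*pi*i.


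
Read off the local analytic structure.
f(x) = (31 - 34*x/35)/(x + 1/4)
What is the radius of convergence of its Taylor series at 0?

Denominator factor (x + 1/4): pole of order 1 at -1/4, modulus 1/4.
The radius of convergence is the smallest modulus among the singular points: 1/4.

The radius of convergence is 1/4.


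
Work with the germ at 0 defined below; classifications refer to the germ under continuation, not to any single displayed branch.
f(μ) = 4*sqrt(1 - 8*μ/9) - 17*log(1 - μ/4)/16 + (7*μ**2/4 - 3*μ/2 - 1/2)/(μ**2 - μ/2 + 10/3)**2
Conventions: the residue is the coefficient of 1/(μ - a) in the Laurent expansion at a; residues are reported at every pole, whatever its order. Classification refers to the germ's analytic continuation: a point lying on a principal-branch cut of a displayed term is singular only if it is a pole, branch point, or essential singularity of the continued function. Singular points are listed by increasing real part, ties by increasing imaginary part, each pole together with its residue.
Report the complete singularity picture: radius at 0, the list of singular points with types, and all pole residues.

Radius of convergence at 0: 9/8.
At (1/4) - ((1/12)*sqrt(471))*i: a pole of order 2; residue ((238/24649)*sqrt(471))*i.
At (1/4) + ((1/12)*sqrt(471))*i: a pole of order 2; residue -((238/24649)*sqrt(471))*i.
At 9/8: an algebraic (square-root) branch point.
At 4: a logarithmic branch point.


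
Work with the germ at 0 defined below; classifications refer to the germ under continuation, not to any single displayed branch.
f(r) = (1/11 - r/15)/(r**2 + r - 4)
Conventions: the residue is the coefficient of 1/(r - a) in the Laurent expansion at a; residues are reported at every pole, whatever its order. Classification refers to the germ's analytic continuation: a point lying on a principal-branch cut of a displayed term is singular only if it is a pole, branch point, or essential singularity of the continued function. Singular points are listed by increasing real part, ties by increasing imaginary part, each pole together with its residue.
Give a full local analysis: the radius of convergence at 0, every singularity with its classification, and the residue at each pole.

Denominator factor (r**2 + r - 4): discriminant 17, real irrational roots -1/2 + (1/2)*sqrt(17) and -1/2 - (1/2)*sqrt(17); poles of order 1, moduli -1/2 + (1/2)*sqrt(17) and 1/2 + (1/2)*sqrt(17).
The radius of convergence is the smallest modulus among the singular points: -1/2 + (1/2)*sqrt(17).
The factor r**2 + r - 4 splits as (r - a)(r - a') with a = -1/2 - (1/2)*sqrt(17), a' = -1/2 + (1/2)*sqrt(17). At the order-1 pole a set g(r) = (r - a)*f(r) = [1/11 - r/15] / (r - a').
Simple pole: residue = g(a) at a = -1/2 - (1/2)*sqrt(17), which is -1/30 - (41/5610)*sqrt(17).
The factor r**2 + r - 4 splits as (r - a)(r - a') with a = -1/2 + (1/2)*sqrt(17), a' = -1/2 - (1/2)*sqrt(17). At the order-1 pole a set g(r) = (r - a)*f(r) = [1/11 - r/15] / (r - a').
Simple pole: residue = g(a) at a = -1/2 + (1/2)*sqrt(17), which is -1/30 + (41/5610)*sqrt(17).
List the singular points by increasing real part (a conjugate pair: the negative imaginary part first).

Radius of convergence at 0: -1/2 + (1/2)*sqrt(17).
At -1/2 - (1/2)*sqrt(17): a pole of order 1; residue -1/30 - (41/5610)*sqrt(17).
At -1/2 + (1/2)*sqrt(17): a pole of order 1; residue -1/30 + (41/5610)*sqrt(17).


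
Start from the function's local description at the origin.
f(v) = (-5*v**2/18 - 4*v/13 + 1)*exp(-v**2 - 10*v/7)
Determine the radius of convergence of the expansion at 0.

The factor exp(-v**2 - 10*v/7) is entire and contributes no finite singular point.
The polynomial part has no poles.
No finite singular points: the Taylor series at 0 converges everywhere.

The radius of convergence is infinite.


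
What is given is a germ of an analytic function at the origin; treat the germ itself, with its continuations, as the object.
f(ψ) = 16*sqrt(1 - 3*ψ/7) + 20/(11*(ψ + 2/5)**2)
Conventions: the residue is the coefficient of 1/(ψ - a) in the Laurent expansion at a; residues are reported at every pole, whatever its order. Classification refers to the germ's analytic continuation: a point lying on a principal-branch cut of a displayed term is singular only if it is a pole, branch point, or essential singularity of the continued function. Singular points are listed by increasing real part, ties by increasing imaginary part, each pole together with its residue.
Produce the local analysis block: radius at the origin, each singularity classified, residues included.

Radius of convergence at 0: 2/5.
At -2/5: a pole of order 2; residue 0.
At 7/3: an algebraic (square-root) branch point.

Denominator factor (ψ + 2/5)^2: pole of order 2 at -2/5, modulus 2/5.
Branch term (16)*sqrt(1 - ψ/(7/3)): its argument vanishes at ψ = 7/3, a square-root branch point, modulus 7/3.
The radius of convergence is the smallest modulus among the singular points: 2/5.
The branch term is analytic at -2/5 and contributes nothing to the residue; only the rational part matters.
At the order-2 pole -2/5 set g(ψ) = (ψ - (-2/5))^2*(rational part) = 20/11.
Order-2 pole: residue = g'(a); g'(-2/5) = 0, so the residue is 0.
List the singular points by increasing real part (a conjugate pair: the negative imaginary part first).


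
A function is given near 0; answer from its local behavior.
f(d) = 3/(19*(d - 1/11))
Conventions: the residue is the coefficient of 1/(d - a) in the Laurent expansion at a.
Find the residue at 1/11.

At the order-1 pole 1/11 set g(d) = (d - (1/11))*f(d) = 3/19.
Simple pole: residue = g(a) at a = 1/11, which is 3/19.

The residue is 3/19.


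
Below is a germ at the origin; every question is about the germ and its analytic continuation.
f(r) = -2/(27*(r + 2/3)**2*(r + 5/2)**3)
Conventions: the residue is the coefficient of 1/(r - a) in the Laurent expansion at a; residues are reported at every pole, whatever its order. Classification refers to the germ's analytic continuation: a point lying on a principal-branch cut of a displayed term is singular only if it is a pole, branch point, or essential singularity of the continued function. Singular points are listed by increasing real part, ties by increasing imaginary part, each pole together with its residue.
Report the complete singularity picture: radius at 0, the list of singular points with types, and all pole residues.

Denominator factor (r + 5/2)^3: pole of order 3 at -5/2, modulus 5/2.
Denominator factor (r + 2/3)^2: pole of order 2 at -2/3, modulus 2/3.
The radius of convergence is the smallest modulus among the singular points: 2/3.
At the order-3 pole -5/2 set g(r) = (r - (-5/2))^3*f(r) = -2/(27*(r + 2/3)**2).
Order-3 pole: residue = g''(a)/2; g''(-5/2) = -576/14641, so the residue is -288/14641.
At the order-2 pole -2/3 set g(r) = (r - (-2/3))^2*f(r) = -2/(27*(r + 5/2)**3).
Order-2 pole: residue = g'(a); g'(-2/3) = 288/14641, so the residue is 288/14641.
List the singular points by increasing real part (a conjugate pair: the negative imaginary part first).

Radius of convergence at 0: 2/3.
At -5/2: a pole of order 3; residue -288/14641.
At -2/3: a pole of order 2; residue 288/14641.


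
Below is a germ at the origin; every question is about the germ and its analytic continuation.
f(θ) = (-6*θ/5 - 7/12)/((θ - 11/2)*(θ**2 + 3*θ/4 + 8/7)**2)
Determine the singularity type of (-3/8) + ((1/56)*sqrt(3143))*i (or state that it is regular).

The denominator factor θ**2 + 3*θ/4 + 8/7 vanishes at (-3/8) + ((1/56)*sqrt(3143))*i and appears to the power 2; the numerator there equals (-2/15) - ((3/140)*sqrt(3143))*i, nonzero, and no other factor vanishes.
Hence a pole whose order is the multiplicity, 2.

The point is a pole of order 2.


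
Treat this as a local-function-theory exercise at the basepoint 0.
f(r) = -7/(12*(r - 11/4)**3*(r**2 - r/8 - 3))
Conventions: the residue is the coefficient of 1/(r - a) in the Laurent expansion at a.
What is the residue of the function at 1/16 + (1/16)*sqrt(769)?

The factor r**2 - r/8 - 3 splits as (r - a)(r - a') with a = 1/16 + (1/16)*sqrt(769), a' = 1/16 - (1/16)*sqrt(769). At the order-1 pole a set g(r) = (r - a)*f(r) = [-7/(12*(r - 11/4)**3)] / (r - a').
Simple pole: residue = g(a) at a = 1/16 + (1/16)*sqrt(769), which is 707392/7381125 + (20015296/5676085125)*sqrt(769).

The residue is 707392/7381125 + (20015296/5676085125)*sqrt(769).


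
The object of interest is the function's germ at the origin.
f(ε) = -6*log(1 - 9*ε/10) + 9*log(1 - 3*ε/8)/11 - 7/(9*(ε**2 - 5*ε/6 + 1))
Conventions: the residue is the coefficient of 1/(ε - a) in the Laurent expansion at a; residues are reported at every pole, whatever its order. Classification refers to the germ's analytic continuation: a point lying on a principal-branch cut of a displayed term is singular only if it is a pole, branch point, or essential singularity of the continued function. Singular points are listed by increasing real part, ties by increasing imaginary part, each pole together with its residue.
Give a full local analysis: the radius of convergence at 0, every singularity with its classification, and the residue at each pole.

Radius of convergence at 0: 1.
At (5/12) - ((1/12)*sqrt(119))*i: a pole of order 1; residue -((2/51)*sqrt(119))*i.
At (5/12) + ((1/12)*sqrt(119))*i: a pole of order 1; residue ((2/51)*sqrt(119))*i.
At 10/9: a logarithmic branch point.
At 8/3: a logarithmic branch point.

Denominator factor (ε**2 - 5*ε/6 + 1): discriminant -119/36, complex-conjugate roots (5/12) + ((1/12)*sqrt(119))*i and (5/12) - ((1/12)*sqrt(119))*i; poles of order 1, moduli 1 and 1.
Branch term (-6)*log(1 - ε/(10/9)): its argument vanishes at ε = 10/9, a logarithmic branch point, modulus 10/9.
Branch term (9/11)*log(1 - ε/(8/3)): its argument vanishes at ε = 8/3, a logarithmic branch point, modulus 8/3.
The radius of convergence is the smallest modulus among the singular points: 1.
The branch terms are analytic at (5/12) - ((1/12)*sqrt(119))*i and contribute nothing to the residue; only the rational part matters.
The factor ε**2 - 5*ε/6 + 1 splits as (ε - a)(ε - a') with a = (5/12) - ((1/12)*sqrt(119))*i, a' = (5/12) + ((1/12)*sqrt(119))*i. At the order-1 pole a set g(ε) = (ε - a)*(rational part) = [-7/9] / (ε - a').
Simple pole: residue = g(a) at a = (5/12) - ((1/12)*sqrt(119))*i, which is -((2/51)*sqrt(119))*i.
The branch terms are analytic at (5/12) + ((1/12)*sqrt(119))*i and contribute nothing to the residue; only the rational part matters.
The factor ε**2 - 5*ε/6 + 1 splits as (ε - a)(ε - a') with a = (5/12) + ((1/12)*sqrt(119))*i, a' = (5/12) - ((1/12)*sqrt(119))*i. At the order-1 pole a set g(ε) = (ε - a)*(rational part) = [-7/9] / (ε - a').
Simple pole: residue = g(a) at a = (5/12) + ((1/12)*sqrt(119))*i, which is ((2/51)*sqrt(119))*i.
List the singular points by increasing real part (a conjugate pair: the negative imaginary part first).


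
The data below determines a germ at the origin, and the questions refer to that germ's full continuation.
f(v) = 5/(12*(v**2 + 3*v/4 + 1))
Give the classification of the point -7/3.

The point is a regular point.

Denominator factors: v**2 + 3*v/4 + 1 = 169/36 at v = -7/3 — none vanishes.
So the germ continues analytically to -7/3.


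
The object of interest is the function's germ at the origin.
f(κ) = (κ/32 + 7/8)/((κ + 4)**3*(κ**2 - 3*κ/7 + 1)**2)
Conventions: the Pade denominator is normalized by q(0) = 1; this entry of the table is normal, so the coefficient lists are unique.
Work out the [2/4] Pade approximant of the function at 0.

The Pade approximant has numerator coefficients [7/512, -1180503767/47931422720, 330242893/19172569088]; denominator coefficients [1, -1274119827/655312420, 59645073963/18348747760, -200295610359/73394991040, 276442195637/146789982080].

Taylor coefficients needed (expand at 0): a_0 = 7/512, a_1 = 1/512, a_2 = -1343/57344, a_3 = -2925/200704, a_4 = 1230809/44957696, a_5 = 1484099/44957696, a_6 = -721700647/35246833664.
Write the denominator as Q(κ) = 1 + q1*κ + q2*κ^2 + q3*κ^3 + q4*κ^4. Requiring Q*f - P = O(κ^7) with deg P <= 2 kills the coefficients of κ^3..κ^6 in Q*f:
  κ^3: a_3 + q1*a_2 + q2*a_1 + q3*a_0 = 0, i.e. -2925/200704 + (-1343/57344)*q1 + (1/512)*q2 + (7/512)*q3 = 0.
  κ^4: a_4 + q1*a_3 + q2*a_2 + q3*a_1 + q4*a_0 = 0, i.e. 1230809/44957696 + (-2925/200704)*q1 + (-1343/57344)*q2 + (1/512)*q3 + (7/512)*q4 = 0.
  κ^5: a_5 + q1*a_4 + q2*a_3 + q3*a_2 + q4*a_1 = 0, i.e. 1484099/44957696 + (1230809/44957696)*q1 + (-2925/200704)*q2 + (-1343/57344)*q3 + (1/512)*q4 = 0.
  κ^6: a_6 + q1*a_5 + q2*a_4 + q3*a_3 + q4*a_2 = 0, i.e. -721700647/35246833664 + (1484099/44957696)*q1 + (1230809/44957696)*q2 + (-2925/200704)*q3 + (-1343/57344)*q4 = 0.
Solving this linear system: q1 = -1274119827/655312420, q2 = 59645073963/18348747760, q3 = -200295610359/73394991040, q4 = 276442195637/146789982080.
The numerator is Q*f truncated at degree 2: P0 = a_0 = 7/512; P1 = a_1 + q1*a_0 = -1180503767/47931422720; P2 = a_2 + q1*a_1 + q2*a_0 = 330242893/19172569088.


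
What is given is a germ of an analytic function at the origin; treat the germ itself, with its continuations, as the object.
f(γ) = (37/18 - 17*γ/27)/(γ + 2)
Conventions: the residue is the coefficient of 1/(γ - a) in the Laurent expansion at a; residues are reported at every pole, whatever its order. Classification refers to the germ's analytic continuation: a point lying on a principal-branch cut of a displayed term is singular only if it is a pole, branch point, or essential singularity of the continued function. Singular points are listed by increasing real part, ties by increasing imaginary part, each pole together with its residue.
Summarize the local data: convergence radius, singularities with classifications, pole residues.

Denominator factor (γ + 2): pole of order 1 at -2, modulus 2.
The radius of convergence is the smallest modulus among the singular points: 2.
At the order-1 pole -2 set g(γ) = (γ - (-2))*f(γ) = 37/18 - 17*γ/27.
Simple pole: residue = g(a) at a = -2, which is 179/54.

Radius of convergence at 0: 2.
At -2: a pole of order 1; residue 179/54.
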